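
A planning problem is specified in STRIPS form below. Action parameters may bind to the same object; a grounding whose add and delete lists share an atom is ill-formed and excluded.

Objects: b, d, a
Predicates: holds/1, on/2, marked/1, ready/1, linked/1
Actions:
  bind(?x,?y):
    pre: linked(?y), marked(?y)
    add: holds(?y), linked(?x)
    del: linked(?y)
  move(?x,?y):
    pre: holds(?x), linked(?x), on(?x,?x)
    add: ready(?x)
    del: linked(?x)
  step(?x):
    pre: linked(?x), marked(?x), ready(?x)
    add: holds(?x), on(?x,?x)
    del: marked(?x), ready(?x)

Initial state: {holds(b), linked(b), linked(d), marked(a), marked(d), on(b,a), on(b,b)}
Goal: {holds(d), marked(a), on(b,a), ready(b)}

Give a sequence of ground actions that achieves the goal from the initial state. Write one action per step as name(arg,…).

bind(b,d); move(b,b)

1. bind(b,d)  →  {holds(b), holds(d), linked(b), marked(a), marked(d), on(b,a), on(b,b)}
2. move(b,b)  →  {holds(b), holds(d), marked(a), marked(d), on(b,a), on(b,b), ready(b)}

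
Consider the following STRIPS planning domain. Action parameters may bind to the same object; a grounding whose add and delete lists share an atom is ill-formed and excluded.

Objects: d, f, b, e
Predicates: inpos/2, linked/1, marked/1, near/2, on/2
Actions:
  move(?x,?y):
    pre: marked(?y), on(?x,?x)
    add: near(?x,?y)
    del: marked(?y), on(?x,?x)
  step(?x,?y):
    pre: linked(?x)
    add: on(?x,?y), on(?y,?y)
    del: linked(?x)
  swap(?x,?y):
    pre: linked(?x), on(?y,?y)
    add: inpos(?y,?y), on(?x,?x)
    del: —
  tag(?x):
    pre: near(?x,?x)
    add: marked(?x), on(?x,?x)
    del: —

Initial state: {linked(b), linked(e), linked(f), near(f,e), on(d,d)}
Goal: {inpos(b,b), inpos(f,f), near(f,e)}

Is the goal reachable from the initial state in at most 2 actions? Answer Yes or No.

No

1. step(f,f)  →  {linked(b), linked(e), near(f,e), on(d,d), on(f,f)}
2. swap(b,f)  →  {inpos(f,f), linked(b), linked(e), near(f,e), on(b,b), on(d,d), on(f,f)}
3. swap(b,b)  →  {inpos(b,b), inpos(f,f), linked(b), linked(e), near(f,e), on(b,b), on(d,d), on(f,f)}
optimal plan length = 3; 3 > 2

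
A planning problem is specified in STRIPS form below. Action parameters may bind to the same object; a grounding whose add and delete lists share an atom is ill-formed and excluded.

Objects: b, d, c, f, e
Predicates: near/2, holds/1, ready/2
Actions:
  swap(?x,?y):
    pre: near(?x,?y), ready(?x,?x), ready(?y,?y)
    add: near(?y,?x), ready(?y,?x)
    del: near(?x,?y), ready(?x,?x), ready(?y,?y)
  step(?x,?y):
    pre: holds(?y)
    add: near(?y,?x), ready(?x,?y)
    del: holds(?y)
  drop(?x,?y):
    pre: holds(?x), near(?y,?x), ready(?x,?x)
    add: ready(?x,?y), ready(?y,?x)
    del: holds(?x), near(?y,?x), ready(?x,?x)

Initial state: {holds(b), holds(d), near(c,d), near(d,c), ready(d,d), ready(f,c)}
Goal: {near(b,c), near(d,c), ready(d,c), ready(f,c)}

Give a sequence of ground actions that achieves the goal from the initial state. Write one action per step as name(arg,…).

1. step(c,b)  →  {holds(d), near(b,c), near(c,d), near(d,c), ready(c,b), ready(d,d), ready(f,c)}
2. drop(d,c)  →  {near(b,c), near(d,c), ready(c,b), ready(c,d), ready(d,c), ready(f,c)}

step(c,b); drop(d,c)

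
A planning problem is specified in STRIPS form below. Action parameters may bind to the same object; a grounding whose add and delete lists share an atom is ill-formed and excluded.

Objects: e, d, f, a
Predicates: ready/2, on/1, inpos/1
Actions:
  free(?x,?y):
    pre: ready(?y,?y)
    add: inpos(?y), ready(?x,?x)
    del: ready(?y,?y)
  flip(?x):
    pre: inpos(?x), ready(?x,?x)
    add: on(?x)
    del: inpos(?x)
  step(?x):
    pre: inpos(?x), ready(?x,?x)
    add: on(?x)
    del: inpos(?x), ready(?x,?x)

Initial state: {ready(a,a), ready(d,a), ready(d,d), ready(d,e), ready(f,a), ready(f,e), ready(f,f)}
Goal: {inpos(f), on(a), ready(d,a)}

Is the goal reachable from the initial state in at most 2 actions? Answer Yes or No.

No

1. free(e,a)  →  {inpos(a), ready(d,a), ready(d,d), ready(d,e), ready(e,e), ready(f,a), ready(f,e), ready(f,f)}
2. free(a,f)  →  {inpos(a), inpos(f), ready(a,a), ready(d,a), ready(d,d), ready(d,e), ready(e,e), ready(f,a), ready(f,e)}
3. flip(a)  →  {inpos(f), on(a), ready(a,a), ready(d,a), ready(d,d), ready(d,e), ready(e,e), ready(f,a), ready(f,e)}
optimal plan length = 3; 3 > 2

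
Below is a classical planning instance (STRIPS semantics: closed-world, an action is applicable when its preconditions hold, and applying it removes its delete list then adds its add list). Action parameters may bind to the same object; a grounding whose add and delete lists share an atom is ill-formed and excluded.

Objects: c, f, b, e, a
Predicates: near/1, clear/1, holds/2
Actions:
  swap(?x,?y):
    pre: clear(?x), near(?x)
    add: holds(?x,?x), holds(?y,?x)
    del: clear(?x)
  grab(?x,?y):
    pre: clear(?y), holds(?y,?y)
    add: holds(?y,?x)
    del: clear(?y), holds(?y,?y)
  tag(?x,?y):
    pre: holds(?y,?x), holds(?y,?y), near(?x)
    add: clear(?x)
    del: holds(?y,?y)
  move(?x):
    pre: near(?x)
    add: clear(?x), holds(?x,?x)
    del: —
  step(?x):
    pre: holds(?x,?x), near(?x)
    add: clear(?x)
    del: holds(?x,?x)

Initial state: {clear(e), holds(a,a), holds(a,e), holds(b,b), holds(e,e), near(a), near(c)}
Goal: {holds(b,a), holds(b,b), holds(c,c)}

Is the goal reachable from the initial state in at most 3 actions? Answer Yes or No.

Yes

1. tag(a,a)  →  {clear(a), clear(e), holds(a,e), holds(b,b), holds(e,e), near(a), near(c)}
2. swap(a,b)  →  {clear(e), holds(a,a), holds(a,e), holds(b,a), holds(b,b), holds(e,e), near(a), near(c)}
3. move(c)  →  {clear(c), clear(e), holds(a,a), holds(a,e), holds(b,a), holds(b,b), holds(c,c), holds(e,e), near(a), near(c)}
optimal plan length = 3; 3 ≤ 3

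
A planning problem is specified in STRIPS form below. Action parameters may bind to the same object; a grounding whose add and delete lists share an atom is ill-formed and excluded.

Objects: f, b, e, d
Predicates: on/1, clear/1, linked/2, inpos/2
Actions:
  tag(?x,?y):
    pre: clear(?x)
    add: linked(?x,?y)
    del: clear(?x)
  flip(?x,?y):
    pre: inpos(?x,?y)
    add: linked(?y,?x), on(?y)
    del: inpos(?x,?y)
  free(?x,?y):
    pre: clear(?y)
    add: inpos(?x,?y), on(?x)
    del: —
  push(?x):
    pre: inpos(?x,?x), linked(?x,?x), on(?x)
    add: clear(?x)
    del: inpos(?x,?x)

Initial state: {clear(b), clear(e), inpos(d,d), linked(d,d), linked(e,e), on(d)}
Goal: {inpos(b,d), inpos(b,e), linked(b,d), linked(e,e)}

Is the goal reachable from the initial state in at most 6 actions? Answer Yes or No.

1. tag(b,d)  →  {clear(e), inpos(d,d), linked(b,d), linked(d,d), linked(e,e), on(d)}
2. free(b,e)  →  {clear(e), inpos(b,e), inpos(d,d), linked(b,d), linked(d,d), linked(e,e), on(b), on(d)}
3. push(d)  →  {clear(d), clear(e), inpos(b,e), linked(b,d), linked(d,d), linked(e,e), on(b), on(d)}
4. free(b,d)  →  {clear(d), clear(e), inpos(b,d), inpos(b,e), linked(b,d), linked(d,d), linked(e,e), on(b), on(d)}
optimal plan length = 4; 4 ≤ 6

Yes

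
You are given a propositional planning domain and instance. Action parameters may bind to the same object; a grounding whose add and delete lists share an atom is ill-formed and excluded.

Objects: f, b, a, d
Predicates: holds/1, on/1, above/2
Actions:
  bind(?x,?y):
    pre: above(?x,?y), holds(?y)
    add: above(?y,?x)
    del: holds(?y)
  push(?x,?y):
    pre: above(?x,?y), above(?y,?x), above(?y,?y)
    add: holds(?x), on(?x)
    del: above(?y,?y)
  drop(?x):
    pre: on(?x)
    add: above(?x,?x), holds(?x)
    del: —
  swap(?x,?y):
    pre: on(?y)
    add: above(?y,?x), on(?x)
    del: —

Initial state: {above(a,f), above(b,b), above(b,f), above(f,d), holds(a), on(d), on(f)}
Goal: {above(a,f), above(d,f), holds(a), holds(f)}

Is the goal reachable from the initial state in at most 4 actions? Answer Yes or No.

1. drop(f)  →  {above(a,f), above(b,b), above(b,f), above(f,d), above(f,f), holds(a), holds(f), on(d), on(f)}
2. swap(f,d)  →  {above(a,f), above(b,b), above(b,f), above(d,f), above(f,d), above(f,f), holds(a), holds(f), on(d), on(f)}
optimal plan length = 2; 2 ≤ 4

Yes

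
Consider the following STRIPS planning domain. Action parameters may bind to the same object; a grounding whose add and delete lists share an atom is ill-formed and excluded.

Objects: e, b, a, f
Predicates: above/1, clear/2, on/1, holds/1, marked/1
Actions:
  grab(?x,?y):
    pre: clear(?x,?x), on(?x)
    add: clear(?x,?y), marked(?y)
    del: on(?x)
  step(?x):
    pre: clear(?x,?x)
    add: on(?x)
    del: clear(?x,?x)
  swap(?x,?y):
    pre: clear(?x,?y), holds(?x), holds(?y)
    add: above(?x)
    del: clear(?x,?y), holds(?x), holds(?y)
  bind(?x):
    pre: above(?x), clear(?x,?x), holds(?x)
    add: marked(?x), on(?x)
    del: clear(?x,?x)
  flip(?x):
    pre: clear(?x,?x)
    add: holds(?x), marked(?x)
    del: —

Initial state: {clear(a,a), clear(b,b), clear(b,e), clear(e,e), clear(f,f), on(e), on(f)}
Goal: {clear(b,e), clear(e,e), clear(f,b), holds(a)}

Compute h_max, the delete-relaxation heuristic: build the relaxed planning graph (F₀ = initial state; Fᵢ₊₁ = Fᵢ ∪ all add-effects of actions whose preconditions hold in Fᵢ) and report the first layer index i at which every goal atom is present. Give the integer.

1

F0 = init (7 atoms)
F1 = F0 ∪ {clear(e,a), clear(e,b), clear(e,f), clear(f,a), clear(f,b), clear(f,e), holds(a), holds(b), holds(e), holds(f), marked(a), marked(b), marked(e), marked(f), on(a), on(b)}  (23 atoms)
goal ⊆ F1  ⇒  h_max = 1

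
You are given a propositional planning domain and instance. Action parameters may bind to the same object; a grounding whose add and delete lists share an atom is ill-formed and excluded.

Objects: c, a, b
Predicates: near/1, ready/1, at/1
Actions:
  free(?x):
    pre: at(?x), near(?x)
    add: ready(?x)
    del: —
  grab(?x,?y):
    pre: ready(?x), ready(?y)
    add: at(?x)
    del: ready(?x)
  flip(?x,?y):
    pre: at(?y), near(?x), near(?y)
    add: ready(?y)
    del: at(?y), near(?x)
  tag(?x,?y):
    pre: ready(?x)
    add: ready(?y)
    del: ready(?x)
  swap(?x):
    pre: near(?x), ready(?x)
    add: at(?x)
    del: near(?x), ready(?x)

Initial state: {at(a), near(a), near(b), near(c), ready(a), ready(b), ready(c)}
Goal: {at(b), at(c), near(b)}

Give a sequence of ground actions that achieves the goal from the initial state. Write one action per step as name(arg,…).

grab(c,c); grab(b,a)

1. grab(c,c)  →  {at(a), at(c), near(a), near(b), near(c), ready(a), ready(b)}
2. grab(b,a)  →  {at(a), at(b), at(c), near(a), near(b), near(c), ready(a)}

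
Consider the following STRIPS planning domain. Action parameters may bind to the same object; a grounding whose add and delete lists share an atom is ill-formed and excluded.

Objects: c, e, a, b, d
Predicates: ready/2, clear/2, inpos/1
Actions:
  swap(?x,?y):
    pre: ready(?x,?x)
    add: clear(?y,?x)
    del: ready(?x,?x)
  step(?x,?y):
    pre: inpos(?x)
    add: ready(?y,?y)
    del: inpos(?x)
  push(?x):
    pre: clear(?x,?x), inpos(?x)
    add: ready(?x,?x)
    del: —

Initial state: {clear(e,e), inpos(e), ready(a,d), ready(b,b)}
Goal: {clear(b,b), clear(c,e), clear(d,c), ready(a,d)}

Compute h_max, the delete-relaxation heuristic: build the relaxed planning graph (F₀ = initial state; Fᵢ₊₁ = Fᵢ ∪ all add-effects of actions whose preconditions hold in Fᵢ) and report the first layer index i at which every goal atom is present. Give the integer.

F0 = init (4 atoms)
F1 = F0 ∪ {clear(a,b), clear(b,b), clear(c,b), clear(d,b), clear(e,b), ready(a,a), ready(c,c), ready(d,d), ready(e,e)}  (13 atoms)
F2 = F1 ∪ {clear(a,a), clear(a,c), clear(a,d), clear(a,e), clear(b,a), clear(b,c), clear(b,d), clear(b,e), clear(c,a), clear(c,c), clear(c,d), clear(c,e), clear(d,a), clear(d,c), clear(d,d), clear(d,e), clear(e,a), clear(e,c), clear(e,d)}  (32 atoms)
goal ⊆ F2  ⇒  h_max = 2

2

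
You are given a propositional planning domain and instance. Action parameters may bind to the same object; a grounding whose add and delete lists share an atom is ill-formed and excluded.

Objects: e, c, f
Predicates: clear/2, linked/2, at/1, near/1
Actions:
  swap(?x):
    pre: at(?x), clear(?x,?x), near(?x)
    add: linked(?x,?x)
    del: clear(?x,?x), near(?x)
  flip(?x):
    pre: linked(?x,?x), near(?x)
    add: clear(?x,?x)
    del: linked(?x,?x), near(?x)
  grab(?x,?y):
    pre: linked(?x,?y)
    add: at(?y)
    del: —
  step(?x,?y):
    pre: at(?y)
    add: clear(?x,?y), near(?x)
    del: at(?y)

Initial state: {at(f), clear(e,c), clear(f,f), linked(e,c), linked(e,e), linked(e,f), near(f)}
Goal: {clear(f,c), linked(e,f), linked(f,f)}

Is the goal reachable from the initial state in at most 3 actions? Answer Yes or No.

1. swap(f)  →  {at(f), clear(e,c), linked(e,c), linked(e,e), linked(e,f), linked(f,f)}
2. grab(e,c)  →  {at(c), at(f), clear(e,c), linked(e,c), linked(e,e), linked(e,f), linked(f,f)}
3. step(f,c)  →  {at(f), clear(e,c), clear(f,c), linked(e,c), linked(e,e), linked(e,f), linked(f,f), near(f)}
optimal plan length = 3; 3 ≤ 3

Yes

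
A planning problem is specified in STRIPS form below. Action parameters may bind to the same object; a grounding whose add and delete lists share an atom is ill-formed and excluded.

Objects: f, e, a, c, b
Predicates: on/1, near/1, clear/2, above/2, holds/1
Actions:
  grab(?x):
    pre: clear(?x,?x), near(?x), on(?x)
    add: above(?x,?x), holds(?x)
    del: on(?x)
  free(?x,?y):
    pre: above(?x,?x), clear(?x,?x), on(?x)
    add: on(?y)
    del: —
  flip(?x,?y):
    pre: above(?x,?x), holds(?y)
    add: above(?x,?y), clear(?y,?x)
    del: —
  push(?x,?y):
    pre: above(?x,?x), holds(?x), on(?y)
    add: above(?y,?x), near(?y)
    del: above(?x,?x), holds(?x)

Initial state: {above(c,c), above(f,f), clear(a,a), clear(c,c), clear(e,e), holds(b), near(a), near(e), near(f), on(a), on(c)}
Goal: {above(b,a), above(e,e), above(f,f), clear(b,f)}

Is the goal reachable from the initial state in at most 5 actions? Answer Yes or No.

1. grab(a)  →  {above(a,a), above(c,c), above(f,f), clear(a,a), clear(c,c), clear(e,e), holds(a), holds(b), near(a), near(e), near(f), on(c)}
2. free(c,e)  →  {above(a,a), above(c,c), above(f,f), clear(a,a), clear(c,c), clear(e,e), holds(a), holds(b), near(a), near(e), near(f), on(c), on(e)}
3. grab(e)  →  {above(a,a), above(c,c), above(e,e), above(f,f), clear(a,a), clear(c,c), clear(e,e), holds(a), holds(b), holds(e), near(a), near(e), near(f), on(c)}
4. free(c,b)  →  {above(a,a), above(c,c), above(e,e), above(f,f), clear(a,a), clear(c,c), clear(e,e), holds(a), holds(b), holds(e), near(a), near(e), near(f), on(b), on(c)}
5. flip(f,b)  →  {above(a,a), above(c,c), above(e,e), above(f,b), above(f,f), clear(a,a), clear(b,f), clear(c,c), clear(e,e), holds(a), holds(b), holds(e), near(a), near(e), near(f), on(b), on(c)}
6. push(a,b)  →  {above(b,a), above(c,c), above(e,e), above(f,b), above(f,f), clear(a,a), clear(b,f), clear(c,c), clear(e,e), holds(b), holds(e), near(a), near(b), near(e), near(f), on(b), on(c)}
optimal plan length = 6; 6 > 5

No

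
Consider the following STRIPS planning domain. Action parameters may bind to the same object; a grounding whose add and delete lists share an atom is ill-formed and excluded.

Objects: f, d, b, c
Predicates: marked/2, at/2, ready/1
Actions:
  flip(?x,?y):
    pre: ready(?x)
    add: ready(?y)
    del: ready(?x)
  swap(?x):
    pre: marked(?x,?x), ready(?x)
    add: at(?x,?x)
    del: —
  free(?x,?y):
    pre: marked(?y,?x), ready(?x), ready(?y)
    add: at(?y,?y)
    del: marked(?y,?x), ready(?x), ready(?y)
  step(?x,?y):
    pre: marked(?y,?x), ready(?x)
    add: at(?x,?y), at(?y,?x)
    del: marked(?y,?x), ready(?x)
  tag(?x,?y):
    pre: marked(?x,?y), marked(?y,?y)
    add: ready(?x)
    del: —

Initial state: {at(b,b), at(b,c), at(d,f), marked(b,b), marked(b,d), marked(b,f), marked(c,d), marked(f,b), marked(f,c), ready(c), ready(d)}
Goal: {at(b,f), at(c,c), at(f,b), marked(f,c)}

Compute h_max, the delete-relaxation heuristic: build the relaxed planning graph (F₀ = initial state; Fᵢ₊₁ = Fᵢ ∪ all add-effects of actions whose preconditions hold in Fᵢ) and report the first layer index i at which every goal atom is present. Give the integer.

F0 = init (11 atoms)
F1 = F0 ∪ {at(b,d), at(c,c), at(c,d), at(c,f), at(d,b), at(d,c), at(f,c), ready(b), ready(f)}  (20 atoms)
F2 = F1 ∪ {at(b,f), at(f,b), at(f,f)}  (23 atoms)
goal ⊆ F2  ⇒  h_max = 2

2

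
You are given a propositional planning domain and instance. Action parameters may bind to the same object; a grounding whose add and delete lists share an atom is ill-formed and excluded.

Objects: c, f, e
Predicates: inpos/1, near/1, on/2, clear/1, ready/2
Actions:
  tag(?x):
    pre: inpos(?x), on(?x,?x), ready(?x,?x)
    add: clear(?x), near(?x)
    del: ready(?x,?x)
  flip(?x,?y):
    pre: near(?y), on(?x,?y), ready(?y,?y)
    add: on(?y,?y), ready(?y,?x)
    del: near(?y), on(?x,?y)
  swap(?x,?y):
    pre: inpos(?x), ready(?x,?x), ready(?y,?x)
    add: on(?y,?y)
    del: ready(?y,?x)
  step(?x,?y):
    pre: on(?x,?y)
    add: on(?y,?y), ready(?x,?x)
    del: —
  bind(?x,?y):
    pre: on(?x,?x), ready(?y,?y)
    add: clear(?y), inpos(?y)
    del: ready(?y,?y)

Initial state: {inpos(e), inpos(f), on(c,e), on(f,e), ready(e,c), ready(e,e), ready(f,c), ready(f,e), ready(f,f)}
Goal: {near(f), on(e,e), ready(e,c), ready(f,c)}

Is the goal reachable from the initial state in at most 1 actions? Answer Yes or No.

1. swap(f,f)  →  {inpos(e), inpos(f), on(c,e), on(f,e), on(f,f), ready(e,c), ready(e,e), ready(f,c), ready(f,e)}
2. step(f,e)  →  {inpos(e), inpos(f), on(c,e), on(e,e), on(f,e), on(f,f), ready(e,c), ready(e,e), ready(f,c), ready(f,e), ready(f,f)}
3. tag(f)  →  {clear(f), inpos(e), inpos(f), near(f), on(c,e), on(e,e), on(f,e), on(f,f), ready(e,c), ready(e,e), ready(f,c), ready(f,e)}
optimal plan length = 3; 3 > 1

No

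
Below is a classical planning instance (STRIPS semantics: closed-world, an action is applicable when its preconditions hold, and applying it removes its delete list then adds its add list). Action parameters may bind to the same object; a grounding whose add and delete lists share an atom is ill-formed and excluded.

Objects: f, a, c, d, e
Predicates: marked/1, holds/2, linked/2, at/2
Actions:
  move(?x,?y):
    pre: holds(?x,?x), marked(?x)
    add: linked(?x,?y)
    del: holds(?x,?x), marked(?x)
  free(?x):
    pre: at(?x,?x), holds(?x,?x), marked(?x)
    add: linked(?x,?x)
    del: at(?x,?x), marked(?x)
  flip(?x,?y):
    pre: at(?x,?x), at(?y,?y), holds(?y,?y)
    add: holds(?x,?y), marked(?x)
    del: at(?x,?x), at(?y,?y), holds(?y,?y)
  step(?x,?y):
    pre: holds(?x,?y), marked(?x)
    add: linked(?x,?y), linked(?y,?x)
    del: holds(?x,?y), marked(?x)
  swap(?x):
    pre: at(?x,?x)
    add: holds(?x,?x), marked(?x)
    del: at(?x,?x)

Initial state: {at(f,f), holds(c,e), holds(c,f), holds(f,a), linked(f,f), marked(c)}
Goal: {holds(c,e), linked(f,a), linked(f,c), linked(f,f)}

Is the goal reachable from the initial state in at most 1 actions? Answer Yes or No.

No

1. step(c,f)  →  {at(f,f), holds(c,e), holds(f,a), linked(c,f), linked(f,c), linked(f,f)}
2. swap(f)  →  {holds(c,e), holds(f,a), holds(f,f), linked(c,f), linked(f,c), linked(f,f), marked(f)}
3. move(f,a)  →  {holds(c,e), holds(f,a), linked(c,f), linked(f,a), linked(f,c), linked(f,f)}
optimal plan length = 3; 3 > 1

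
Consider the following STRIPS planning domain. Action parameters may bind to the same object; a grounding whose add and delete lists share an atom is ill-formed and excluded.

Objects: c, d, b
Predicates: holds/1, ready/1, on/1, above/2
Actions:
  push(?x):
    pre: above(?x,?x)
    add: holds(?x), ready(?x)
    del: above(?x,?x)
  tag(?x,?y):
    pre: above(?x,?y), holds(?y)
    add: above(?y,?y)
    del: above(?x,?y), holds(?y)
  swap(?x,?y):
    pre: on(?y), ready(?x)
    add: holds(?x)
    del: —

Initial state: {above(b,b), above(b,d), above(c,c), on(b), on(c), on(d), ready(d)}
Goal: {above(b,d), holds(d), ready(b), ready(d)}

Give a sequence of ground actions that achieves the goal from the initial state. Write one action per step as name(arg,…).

push(b); swap(d,c)

1. push(b)  →  {above(b,d), above(c,c), holds(b), on(b), on(c), on(d), ready(b), ready(d)}
2. swap(d,c)  →  {above(b,d), above(c,c), holds(b), holds(d), on(b), on(c), on(d), ready(b), ready(d)}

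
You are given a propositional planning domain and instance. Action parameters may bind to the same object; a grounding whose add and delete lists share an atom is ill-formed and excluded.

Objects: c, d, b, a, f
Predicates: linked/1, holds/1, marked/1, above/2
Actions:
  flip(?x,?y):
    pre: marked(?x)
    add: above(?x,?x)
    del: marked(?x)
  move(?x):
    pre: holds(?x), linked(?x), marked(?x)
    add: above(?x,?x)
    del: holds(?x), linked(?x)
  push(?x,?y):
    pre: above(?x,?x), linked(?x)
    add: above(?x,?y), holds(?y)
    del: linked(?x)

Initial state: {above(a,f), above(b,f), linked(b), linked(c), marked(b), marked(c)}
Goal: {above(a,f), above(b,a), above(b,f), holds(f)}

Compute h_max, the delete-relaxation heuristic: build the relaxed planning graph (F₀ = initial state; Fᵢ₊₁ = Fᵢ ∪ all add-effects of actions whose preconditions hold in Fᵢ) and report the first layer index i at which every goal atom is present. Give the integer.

2

F0 = init (6 atoms)
F1 = F0 ∪ {above(b,b), above(c,c)}  (8 atoms)
F2 = F1 ∪ {above(b,a), above(b,c), above(b,d), above(c,a), above(c,b), above(c,d), above(c,f), holds(a), holds(b), holds(c), holds(d), holds(f)}  (20 atoms)
goal ⊆ F2  ⇒  h_max = 2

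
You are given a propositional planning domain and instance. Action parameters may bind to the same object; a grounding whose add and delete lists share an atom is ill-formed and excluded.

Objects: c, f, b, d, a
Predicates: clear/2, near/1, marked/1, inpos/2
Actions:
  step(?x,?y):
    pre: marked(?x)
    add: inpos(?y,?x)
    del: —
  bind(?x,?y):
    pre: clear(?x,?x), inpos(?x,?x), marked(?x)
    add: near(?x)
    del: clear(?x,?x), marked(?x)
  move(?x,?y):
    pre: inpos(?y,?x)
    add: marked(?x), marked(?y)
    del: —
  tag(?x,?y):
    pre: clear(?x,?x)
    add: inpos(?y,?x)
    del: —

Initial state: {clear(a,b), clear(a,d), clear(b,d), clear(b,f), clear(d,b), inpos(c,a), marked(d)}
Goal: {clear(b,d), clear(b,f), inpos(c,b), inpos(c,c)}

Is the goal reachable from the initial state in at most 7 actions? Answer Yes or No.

1. step(d,b)  →  {clear(a,b), clear(a,d), clear(b,d), clear(b,f), clear(d,b), inpos(b,d), inpos(c,a), marked(d)}
2. move(d,b)  →  {clear(a,b), clear(a,d), clear(b,d), clear(b,f), clear(d,b), inpos(b,d), inpos(c,a), marked(b), marked(d)}
3. step(b,c)  →  {clear(a,b), clear(a,d), clear(b,d), clear(b,f), clear(d,b), inpos(b,d), inpos(c,a), inpos(c,b), marked(b), marked(d)}
4. move(b,c)  →  {clear(a,b), clear(a,d), clear(b,d), clear(b,f), clear(d,b), inpos(b,d), inpos(c,a), inpos(c,b), marked(b), marked(c), marked(d)}
5. step(c,c)  →  {clear(a,b), clear(a,d), clear(b,d), clear(b,f), clear(d,b), inpos(b,d), inpos(c,a), inpos(c,b), inpos(c,c), marked(b), marked(c), marked(d)}
optimal plan length = 5; 5 ≤ 7

Yes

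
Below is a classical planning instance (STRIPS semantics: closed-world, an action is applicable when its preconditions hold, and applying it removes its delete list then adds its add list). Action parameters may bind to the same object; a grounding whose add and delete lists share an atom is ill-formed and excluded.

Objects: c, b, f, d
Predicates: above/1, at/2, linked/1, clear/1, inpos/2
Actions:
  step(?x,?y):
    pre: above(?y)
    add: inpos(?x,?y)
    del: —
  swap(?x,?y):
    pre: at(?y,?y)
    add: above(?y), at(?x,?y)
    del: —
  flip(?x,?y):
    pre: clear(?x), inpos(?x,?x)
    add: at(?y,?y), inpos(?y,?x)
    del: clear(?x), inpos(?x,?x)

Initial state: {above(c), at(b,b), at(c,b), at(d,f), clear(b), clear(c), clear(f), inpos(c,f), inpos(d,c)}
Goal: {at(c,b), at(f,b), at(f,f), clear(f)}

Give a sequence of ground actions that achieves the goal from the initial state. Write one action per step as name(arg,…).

1. step(c,c)  →  {above(c), at(b,b), at(c,b), at(d,f), clear(b), clear(c), clear(f), inpos(c,c), inpos(c,f), inpos(d,c)}
2. swap(f,b)  →  {above(b), above(c), at(b,b), at(c,b), at(d,f), at(f,b), clear(b), clear(c), clear(f), inpos(c,c), inpos(c,f), inpos(d,c)}
3. flip(c,f)  →  {above(b), above(c), at(b,b), at(c,b), at(d,f), at(f,b), at(f,f), clear(b), clear(f), inpos(c,f), inpos(d,c), inpos(f,c)}

step(c,c); swap(f,b); flip(c,f)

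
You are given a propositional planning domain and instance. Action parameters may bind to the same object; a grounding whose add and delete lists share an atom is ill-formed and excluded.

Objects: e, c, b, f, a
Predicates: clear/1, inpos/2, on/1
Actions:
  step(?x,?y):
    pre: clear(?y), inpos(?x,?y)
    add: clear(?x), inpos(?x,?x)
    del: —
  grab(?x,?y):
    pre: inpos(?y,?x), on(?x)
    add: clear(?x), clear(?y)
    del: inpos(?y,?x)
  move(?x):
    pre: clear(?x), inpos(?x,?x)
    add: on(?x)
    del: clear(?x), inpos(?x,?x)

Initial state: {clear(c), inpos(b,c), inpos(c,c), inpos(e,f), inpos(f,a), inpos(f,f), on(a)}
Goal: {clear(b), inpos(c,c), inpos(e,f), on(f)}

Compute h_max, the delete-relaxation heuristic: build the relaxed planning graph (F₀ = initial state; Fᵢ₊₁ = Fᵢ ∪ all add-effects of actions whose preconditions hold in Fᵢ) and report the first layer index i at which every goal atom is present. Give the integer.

F0 = init (7 atoms)
F1 = F0 ∪ {clear(a), clear(b), clear(f), inpos(b,b), on(c)}  (12 atoms)
F2 = F1 ∪ {clear(e), inpos(e,e), on(b), on(f)}  (16 atoms)
goal ⊆ F2  ⇒  h_max = 2

2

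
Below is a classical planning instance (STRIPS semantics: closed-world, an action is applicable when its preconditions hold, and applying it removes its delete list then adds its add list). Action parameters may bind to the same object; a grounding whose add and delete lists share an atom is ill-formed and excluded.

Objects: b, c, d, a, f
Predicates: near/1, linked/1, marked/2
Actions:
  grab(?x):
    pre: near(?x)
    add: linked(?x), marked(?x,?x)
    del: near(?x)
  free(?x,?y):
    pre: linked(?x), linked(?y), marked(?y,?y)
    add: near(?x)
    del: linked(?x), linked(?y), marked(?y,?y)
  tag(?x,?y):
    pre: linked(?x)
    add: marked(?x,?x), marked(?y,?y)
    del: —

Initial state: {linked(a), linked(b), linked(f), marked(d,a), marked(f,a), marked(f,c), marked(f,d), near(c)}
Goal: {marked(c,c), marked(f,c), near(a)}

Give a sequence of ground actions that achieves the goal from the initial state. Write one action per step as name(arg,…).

tag(b,c); free(a,b)

1. tag(b,c)  →  {linked(a), linked(b), linked(f), marked(b,b), marked(c,c), marked(d,a), marked(f,a), marked(f,c), marked(f,d), near(c)}
2. free(a,b)  →  {linked(f), marked(c,c), marked(d,a), marked(f,a), marked(f,c), marked(f,d), near(a), near(c)}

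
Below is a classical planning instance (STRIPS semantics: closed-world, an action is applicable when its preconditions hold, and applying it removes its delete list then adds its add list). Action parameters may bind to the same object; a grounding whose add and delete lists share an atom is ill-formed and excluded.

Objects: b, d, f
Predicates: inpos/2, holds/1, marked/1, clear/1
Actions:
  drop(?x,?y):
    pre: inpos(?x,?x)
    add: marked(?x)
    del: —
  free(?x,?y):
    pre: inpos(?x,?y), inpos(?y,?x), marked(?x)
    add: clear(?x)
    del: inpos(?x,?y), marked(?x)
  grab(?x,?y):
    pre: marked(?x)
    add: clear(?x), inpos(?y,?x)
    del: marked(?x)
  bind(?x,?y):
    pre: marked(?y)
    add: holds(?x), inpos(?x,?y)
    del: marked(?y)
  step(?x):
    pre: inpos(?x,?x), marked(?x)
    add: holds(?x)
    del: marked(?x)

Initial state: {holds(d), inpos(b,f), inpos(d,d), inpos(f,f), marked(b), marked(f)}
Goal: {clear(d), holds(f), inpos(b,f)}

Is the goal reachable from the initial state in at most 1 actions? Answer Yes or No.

1. drop(d,b)  →  {holds(d), inpos(b,f), inpos(d,d), inpos(f,f), marked(b), marked(d), marked(f)}
2. free(d,d)  →  {clear(d), holds(d), inpos(b,f), inpos(f,f), marked(b), marked(f)}
3. bind(f,b)  →  {clear(d), holds(d), holds(f), inpos(b,f), inpos(f,b), inpos(f,f), marked(f)}
optimal plan length = 3; 3 > 1

No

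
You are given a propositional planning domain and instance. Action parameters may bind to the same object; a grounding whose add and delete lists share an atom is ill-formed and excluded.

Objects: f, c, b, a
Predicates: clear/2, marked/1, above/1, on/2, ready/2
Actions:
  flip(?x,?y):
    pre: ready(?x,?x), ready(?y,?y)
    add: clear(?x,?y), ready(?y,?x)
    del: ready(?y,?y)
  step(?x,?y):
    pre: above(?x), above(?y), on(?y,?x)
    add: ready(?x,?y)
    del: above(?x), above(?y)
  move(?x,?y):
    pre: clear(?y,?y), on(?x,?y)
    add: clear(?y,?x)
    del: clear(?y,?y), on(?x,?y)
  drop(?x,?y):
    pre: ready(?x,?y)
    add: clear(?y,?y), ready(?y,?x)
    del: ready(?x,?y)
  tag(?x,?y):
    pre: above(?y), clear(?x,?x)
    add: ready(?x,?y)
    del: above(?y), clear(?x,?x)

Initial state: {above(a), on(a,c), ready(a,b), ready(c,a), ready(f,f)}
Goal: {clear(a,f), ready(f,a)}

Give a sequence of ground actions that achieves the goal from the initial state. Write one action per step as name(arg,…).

1. drop(c,a)  →  {above(a), clear(a,a), on(a,c), ready(a,b), ready(a,c), ready(f,f)}
2. tag(a,a)  →  {on(a,c), ready(a,a), ready(a,b), ready(a,c), ready(f,f)}
3. flip(a,f)  →  {clear(a,f), on(a,c), ready(a,a), ready(a,b), ready(a,c), ready(f,a)}

drop(c,a); tag(a,a); flip(a,f)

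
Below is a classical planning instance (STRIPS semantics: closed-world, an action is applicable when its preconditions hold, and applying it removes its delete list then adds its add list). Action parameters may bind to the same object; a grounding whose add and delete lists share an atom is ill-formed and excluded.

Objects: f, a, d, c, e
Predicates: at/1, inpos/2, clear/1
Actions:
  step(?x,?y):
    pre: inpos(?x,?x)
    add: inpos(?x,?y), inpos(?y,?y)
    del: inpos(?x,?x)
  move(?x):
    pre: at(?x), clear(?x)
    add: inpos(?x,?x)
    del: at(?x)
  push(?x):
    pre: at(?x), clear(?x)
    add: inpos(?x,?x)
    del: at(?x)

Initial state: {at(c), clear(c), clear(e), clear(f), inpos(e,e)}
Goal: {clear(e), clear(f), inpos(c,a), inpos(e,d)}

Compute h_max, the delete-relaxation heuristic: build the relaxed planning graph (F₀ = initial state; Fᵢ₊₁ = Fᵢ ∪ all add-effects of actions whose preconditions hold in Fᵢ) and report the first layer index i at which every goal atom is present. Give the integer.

F0 = init (5 atoms)
F1 = F0 ∪ {inpos(a,a), inpos(c,c), inpos(d,d), inpos(e,a), inpos(e,c), inpos(e,d), inpos(e,f), inpos(f,f)}  (13 atoms)
F2 = F1 ∪ {inpos(a,c), inpos(a,d), inpos(a,e), inpos(a,f), inpos(c,a), inpos(c,d), inpos(c,e), inpos(c,f), inpos(d,a), inpos(d,c), inpos(d,e), inpos(d,f), inpos(f,a), inpos(f,c), inpos(f,d), inpos(f,e)}  (29 atoms)
goal ⊆ F2  ⇒  h_max = 2

2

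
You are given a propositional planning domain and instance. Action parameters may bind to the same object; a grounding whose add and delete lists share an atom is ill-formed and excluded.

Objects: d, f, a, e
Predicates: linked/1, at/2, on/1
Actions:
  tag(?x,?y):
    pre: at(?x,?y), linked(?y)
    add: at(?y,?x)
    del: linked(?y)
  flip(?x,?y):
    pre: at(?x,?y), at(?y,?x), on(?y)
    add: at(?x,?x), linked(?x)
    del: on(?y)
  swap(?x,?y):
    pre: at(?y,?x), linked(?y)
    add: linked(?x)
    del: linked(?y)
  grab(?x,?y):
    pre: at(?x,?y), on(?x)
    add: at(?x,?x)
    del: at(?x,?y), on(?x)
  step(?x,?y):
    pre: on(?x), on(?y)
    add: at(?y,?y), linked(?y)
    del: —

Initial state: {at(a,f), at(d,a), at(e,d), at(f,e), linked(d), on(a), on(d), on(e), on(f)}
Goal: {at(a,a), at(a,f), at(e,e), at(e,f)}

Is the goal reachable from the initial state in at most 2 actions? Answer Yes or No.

No

1. step(d,a)  →  {at(a,a), at(a,f), at(d,a), at(e,d), at(f,e), linked(a), linked(d), on(a), on(d), on(e), on(f)}
2. step(d,e)  →  {at(a,a), at(a,f), at(d,a), at(e,d), at(e,e), at(f,e), linked(a), linked(d), linked(e), on(a), on(d), on(e), on(f)}
3. tag(f,e)  →  {at(a,a), at(a,f), at(d,a), at(e,d), at(e,e), at(e,f), at(f,e), linked(a), linked(d), on(a), on(d), on(e), on(f)}
optimal plan length = 3; 3 > 2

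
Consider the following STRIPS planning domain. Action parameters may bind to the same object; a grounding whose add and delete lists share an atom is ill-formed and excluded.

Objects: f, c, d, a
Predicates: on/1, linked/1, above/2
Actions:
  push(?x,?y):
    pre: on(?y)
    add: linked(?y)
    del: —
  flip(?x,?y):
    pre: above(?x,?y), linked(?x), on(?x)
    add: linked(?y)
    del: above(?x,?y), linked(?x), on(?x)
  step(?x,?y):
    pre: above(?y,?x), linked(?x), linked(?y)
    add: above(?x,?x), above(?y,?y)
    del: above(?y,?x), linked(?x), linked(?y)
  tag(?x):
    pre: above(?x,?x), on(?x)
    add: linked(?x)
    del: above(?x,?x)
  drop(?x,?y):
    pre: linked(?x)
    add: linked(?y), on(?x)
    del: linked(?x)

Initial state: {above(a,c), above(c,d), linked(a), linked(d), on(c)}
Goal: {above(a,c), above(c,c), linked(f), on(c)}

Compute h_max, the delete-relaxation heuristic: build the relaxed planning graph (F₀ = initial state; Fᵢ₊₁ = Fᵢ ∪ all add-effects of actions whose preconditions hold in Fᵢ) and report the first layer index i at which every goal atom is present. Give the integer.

F0 = init (5 atoms)
F1 = F0 ∪ {linked(c), linked(f), on(a), on(d)}  (9 atoms)
F2 = F1 ∪ {above(a,a), above(c,c), above(d,d), on(f)}  (13 atoms)
goal ⊆ F2  ⇒  h_max = 2

2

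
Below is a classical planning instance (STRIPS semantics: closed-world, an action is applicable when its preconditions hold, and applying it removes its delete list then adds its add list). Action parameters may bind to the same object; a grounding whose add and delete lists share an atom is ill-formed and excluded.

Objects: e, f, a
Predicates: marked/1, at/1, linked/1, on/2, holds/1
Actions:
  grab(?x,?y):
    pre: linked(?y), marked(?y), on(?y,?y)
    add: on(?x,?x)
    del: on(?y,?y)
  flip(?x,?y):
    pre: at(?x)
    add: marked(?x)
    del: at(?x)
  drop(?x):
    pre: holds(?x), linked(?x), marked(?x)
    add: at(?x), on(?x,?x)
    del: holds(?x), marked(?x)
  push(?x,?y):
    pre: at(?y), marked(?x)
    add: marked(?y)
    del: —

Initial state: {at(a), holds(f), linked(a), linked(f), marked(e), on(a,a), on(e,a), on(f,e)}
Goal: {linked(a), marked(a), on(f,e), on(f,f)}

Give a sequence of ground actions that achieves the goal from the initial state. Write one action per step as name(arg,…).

flip(a,e); grab(f,a)

1. flip(a,e)  →  {holds(f), linked(a), linked(f), marked(a), marked(e), on(a,a), on(e,a), on(f,e)}
2. grab(f,a)  →  {holds(f), linked(a), linked(f), marked(a), marked(e), on(e,a), on(f,e), on(f,f)}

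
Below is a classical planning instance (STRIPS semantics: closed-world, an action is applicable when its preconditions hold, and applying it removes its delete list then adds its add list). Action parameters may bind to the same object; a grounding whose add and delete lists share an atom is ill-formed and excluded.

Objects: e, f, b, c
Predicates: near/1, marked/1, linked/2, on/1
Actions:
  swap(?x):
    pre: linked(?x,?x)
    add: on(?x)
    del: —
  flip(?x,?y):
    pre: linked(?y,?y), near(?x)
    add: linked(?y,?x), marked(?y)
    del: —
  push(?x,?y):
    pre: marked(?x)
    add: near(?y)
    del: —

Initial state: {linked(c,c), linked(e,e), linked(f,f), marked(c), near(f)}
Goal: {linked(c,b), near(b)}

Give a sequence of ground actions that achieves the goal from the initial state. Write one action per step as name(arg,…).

push(c,b); flip(b,c)

1. push(c,b)  →  {linked(c,c), linked(e,e), linked(f,f), marked(c), near(b), near(f)}
2. flip(b,c)  →  {linked(c,b), linked(c,c), linked(e,e), linked(f,f), marked(c), near(b), near(f)}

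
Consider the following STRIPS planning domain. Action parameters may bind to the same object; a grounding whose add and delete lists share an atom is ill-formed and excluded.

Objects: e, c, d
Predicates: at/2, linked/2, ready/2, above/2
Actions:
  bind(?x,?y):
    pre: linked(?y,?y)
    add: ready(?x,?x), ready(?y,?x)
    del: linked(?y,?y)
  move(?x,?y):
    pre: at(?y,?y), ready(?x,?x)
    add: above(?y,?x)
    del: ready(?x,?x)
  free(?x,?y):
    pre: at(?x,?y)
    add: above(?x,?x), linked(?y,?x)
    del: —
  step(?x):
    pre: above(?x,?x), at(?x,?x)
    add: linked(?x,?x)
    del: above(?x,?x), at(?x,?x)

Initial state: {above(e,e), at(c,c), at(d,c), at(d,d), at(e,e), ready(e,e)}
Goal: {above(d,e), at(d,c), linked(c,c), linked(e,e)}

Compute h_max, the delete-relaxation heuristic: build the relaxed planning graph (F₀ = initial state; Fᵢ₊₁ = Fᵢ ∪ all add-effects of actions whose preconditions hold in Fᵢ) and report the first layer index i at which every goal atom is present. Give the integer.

1

F0 = init (6 atoms)
F1 = F0 ∪ {above(c,c), above(c,e), above(d,d), above(d,e), linked(c,c), linked(c,d), linked(d,d), linked(e,e)}  (14 atoms)
goal ⊆ F1  ⇒  h_max = 1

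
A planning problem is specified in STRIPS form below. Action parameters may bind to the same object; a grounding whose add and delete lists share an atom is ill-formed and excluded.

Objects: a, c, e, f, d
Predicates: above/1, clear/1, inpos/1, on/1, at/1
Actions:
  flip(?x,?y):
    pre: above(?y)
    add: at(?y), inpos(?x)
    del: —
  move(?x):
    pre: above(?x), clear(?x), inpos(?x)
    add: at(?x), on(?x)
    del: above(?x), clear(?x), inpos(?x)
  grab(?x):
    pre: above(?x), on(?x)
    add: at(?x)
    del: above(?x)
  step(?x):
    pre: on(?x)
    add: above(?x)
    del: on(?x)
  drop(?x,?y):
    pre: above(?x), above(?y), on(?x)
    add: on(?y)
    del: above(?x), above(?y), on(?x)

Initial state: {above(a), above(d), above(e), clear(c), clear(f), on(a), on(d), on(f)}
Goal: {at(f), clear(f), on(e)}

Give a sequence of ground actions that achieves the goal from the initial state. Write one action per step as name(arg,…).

step(f); flip(a,f); drop(a,e)

1. step(f)  →  {above(a), above(d), above(e), above(f), clear(c), clear(f), on(a), on(d)}
2. flip(a,f)  →  {above(a), above(d), above(e), above(f), at(f), clear(c), clear(f), inpos(a), on(a), on(d)}
3. drop(a,e)  →  {above(d), above(f), at(f), clear(c), clear(f), inpos(a), on(d), on(e)}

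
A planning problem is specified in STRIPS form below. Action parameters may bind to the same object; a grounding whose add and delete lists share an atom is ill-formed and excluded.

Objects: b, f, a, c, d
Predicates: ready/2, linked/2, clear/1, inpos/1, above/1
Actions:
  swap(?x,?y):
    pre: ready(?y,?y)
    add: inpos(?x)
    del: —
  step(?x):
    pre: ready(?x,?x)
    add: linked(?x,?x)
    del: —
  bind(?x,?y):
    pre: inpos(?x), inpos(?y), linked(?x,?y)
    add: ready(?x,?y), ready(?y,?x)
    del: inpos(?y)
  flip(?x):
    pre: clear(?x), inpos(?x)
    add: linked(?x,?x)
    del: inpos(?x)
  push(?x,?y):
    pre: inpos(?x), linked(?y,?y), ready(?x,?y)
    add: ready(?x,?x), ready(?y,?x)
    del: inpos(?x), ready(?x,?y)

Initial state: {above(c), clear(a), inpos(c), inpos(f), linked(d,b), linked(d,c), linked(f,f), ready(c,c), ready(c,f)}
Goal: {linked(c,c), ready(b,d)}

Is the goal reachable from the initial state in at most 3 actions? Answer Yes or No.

No

1. swap(b,c)  →  {above(c), clear(a), inpos(b), inpos(c), inpos(f), linked(d,b), linked(d,c), linked(f,f), ready(c,c), ready(c,f)}
2. swap(d,c)  →  {above(c), clear(a), inpos(b), inpos(c), inpos(d), inpos(f), linked(d,b), linked(d,c), linked(f,f), ready(c,c), ready(c,f)}
3. step(c)  →  {above(c), clear(a), inpos(b), inpos(c), inpos(d), inpos(f), linked(c,c), linked(d,b), linked(d,c), linked(f,f), ready(c,c), ready(c,f)}
4. bind(d,b)  →  {above(c), clear(a), inpos(c), inpos(d), inpos(f), linked(c,c), linked(d,b), linked(d,c), linked(f,f), ready(b,d), ready(c,c), ready(c,f), ready(d,b)}
optimal plan length = 4; 4 > 3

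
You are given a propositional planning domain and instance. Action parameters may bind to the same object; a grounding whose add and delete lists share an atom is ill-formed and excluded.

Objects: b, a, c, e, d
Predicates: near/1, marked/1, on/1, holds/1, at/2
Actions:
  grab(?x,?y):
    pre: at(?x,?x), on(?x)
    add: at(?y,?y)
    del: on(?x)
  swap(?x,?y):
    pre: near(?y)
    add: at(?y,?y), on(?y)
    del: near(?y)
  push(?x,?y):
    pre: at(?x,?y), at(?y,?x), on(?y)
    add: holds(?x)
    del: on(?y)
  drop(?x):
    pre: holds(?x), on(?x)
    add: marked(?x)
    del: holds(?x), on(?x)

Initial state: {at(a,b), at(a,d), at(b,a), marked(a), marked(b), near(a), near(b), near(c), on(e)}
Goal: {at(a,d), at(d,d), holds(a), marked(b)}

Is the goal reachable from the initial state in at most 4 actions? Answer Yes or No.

Yes

1. swap(b,b)  →  {at(a,b), at(a,d), at(b,a), at(b,b), marked(a), marked(b), near(a), near(c), on(b), on(e)}
2. grab(b,d)  →  {at(a,b), at(a,d), at(b,a), at(b,b), at(d,d), marked(a), marked(b), near(a), near(c), on(e)}
3. swap(b,a)  →  {at(a,a), at(a,b), at(a,d), at(b,a), at(b,b), at(d,d), marked(a), marked(b), near(c), on(a), on(e)}
4. push(a,a)  →  {at(a,a), at(a,b), at(a,d), at(b,a), at(b,b), at(d,d), holds(a), marked(a), marked(b), near(c), on(e)}
optimal plan length = 4; 4 ≤ 4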